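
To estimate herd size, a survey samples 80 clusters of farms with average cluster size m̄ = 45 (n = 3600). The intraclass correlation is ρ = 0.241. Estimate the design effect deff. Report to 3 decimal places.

deff = 1 + (45 − 1)·0.241 = 1 + 10.604 = 11.604.

11.604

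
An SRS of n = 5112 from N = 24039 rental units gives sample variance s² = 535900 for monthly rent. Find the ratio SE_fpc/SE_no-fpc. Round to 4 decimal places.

0.8873

f = n/N = 5112/24039 = 0.21265444.
SE_no-fpc = √(s²/n) = 10.238739; SE_fpc = √((1−f)s²/n) = 9.0850882.
Ratio = √(1−f) = 0.88732495.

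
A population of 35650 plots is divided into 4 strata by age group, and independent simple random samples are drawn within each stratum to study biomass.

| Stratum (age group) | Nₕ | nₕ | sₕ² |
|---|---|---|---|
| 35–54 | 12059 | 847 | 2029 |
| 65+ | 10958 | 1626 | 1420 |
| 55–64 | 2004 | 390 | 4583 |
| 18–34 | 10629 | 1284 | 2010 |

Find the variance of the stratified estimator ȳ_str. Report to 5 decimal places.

0.47736

Var(ȳ_str) = Σₕ Wₕ²(1 − fₕ)sₕ²/nₕ with Wₕ = Nₕ/N, N = 35650.
35–54: Wₕ = 0.33826087; term = 0.33826087²·(1 − 0.07023800)·2029/847 = 0.25484373.
65+: Wₕ = 0.30737728; term = 0.30737728²·(1 − 0.14838474)·1420/1626 = 0.070267542.
55–64: Wₕ = 0.05621318; term = 0.05621318²·(1 − 0.19461078)·4583/390 = 0.029906627.
18–34: Wₕ = 0.29814867; term = 0.29814867²·(1 − 0.12080158)·2010/1284 = 0.12234428.
Sum = 0.47736218.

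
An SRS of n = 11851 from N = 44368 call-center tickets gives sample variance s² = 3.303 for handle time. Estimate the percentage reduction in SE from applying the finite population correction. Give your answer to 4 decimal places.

f = n/N = 11851/44368 = 0.26710692.
SE_no-fpc = √(s²/n) = 0.01669463; SE_fpc = √((1−f)s²/n) = 0.014292135.
Ratio = √(1−f) = 0.85609175. Reduction = 100·(1 − 0.85609175) = 14.3908%.

14.3908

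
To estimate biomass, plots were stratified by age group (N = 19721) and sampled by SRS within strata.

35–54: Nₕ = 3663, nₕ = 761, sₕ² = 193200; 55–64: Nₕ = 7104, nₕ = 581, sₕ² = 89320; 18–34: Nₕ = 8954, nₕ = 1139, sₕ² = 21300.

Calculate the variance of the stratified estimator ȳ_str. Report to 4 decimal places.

28.6212

Var(ȳ_str) = Σₕ Wₕ²(1 − fₕ)sₕ²/nₕ with Wₕ = Nₕ/N, N = 19721.
35–54: Wₕ = 0.18574109; term = 0.18574109²·(1 − 0.20775321)·193200/761 = 6.9390326.
55–64: Wₕ = 0.36022514; term = 0.36022514²·(1 − 0.08178491)·89320/581 = 18.317451.
18–34: Wₕ = 0.45403377; term = 0.45403377²·(1 − 0.12720572)·21300/1139 = 3.3646825.
Sum = 28.621166.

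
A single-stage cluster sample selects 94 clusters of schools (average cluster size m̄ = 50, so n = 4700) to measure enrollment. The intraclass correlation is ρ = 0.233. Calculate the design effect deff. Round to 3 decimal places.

deff = 1 + (50 − 1)·0.233 = 1 + 11.417 = 12.417.

12.417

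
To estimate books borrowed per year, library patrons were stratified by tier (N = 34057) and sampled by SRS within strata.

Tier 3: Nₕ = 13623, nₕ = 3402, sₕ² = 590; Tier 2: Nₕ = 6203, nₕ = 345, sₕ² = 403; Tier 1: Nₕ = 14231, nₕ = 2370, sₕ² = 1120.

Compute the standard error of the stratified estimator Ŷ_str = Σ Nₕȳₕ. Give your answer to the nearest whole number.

Var(Ŷ_str) = Σₕ Nₕ²(1 − fₕ)sₕ²/nₕ.
Tier 3: 13623²·(1 − 3402/13623)·590/3402 = 2.4148149 × 10^7.
Tier 2: 6203²·(1 − 345/6203)·403/345 = 4.2446032 × 10^7.
Tier 1: 14231²·(1 − 2370/14231)·1120/2370 = 7.9767577 × 10^7.
Sum = 1.4636176 × 10^8.
SE = √(1.4636176 × 10^8) = 12098.

12098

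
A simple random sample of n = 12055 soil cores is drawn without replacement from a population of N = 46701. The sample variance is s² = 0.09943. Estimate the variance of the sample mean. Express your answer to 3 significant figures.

6.12 × 10^-6

Under SRS without replacement, Var(ȳ) = (1 − f)·s²/n with f = n/N = 12055/46701 = 0.25813152.
Var(ȳ) = (1 − 0.25813152)·0.09943/12055 = 0.74186848·8.2480299 × 10^-6 = 6.1189534 × 10^-6.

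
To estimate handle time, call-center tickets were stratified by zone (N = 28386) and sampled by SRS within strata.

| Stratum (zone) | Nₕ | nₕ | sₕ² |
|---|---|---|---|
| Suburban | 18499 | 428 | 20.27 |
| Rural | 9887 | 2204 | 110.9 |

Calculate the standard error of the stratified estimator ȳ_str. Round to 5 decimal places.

Var(ȳ_str) = Σₕ Wₕ²(1 − fₕ)sₕ²/nₕ with Wₕ = Nₕ/N, N = 28386.
Suburban: Wₕ = 0.65169450; term = 0.65169450²·(1 − 0.02313639)·20.27/428 = 0.019648619.
Rural: Wₕ = 0.34830550; term = 0.34830550²·(1 − 0.22291898)·110.9/2204 = 0.0047435876.
Sum = 0.024392207.
SE = √(0.024392207) = 0.15618.

0.15618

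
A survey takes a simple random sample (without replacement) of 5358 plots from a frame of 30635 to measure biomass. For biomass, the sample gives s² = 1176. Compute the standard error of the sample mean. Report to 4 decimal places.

Under SRS without replacement, Var(ȳ) = (1 − f)·s²/n with f = n/N = 5358/30635 = 0.17489799.
Var(ȳ) = (1 − 0.17489799)·1176/5358 = 0.82510201·0.21948488 = 0.18109742.
SE(ȳ) = √(0.18109742) = 0.4256.

0.4256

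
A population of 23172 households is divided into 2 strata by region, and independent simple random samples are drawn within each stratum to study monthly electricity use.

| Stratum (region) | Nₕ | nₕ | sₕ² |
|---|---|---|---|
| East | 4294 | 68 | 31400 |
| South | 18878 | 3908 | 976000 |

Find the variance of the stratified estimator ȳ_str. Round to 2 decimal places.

Var(ȳ_str) = Σₕ Wₕ²(1 − fₕ)sₕ²/nₕ with Wₕ = Nₕ/N, N = 23172.
East: Wₕ = 0.18530986; term = 0.18530986²·(1 − 0.01583605)·31400/68 = 15.605771.
South: Wₕ = 0.81469014; term = 0.81469014²·(1 − 0.20701345)·976000/3908 = 131.44559.
Sum = 147.05136.

147.05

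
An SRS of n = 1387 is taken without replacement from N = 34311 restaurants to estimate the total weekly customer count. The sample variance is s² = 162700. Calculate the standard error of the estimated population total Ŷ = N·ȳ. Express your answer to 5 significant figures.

Var(Ŷ) = N²·Var(ȳ) = N²·(1 − n/N)·s²/n.
f = 1387/34311 = 0.04042435; Var(ȳ) = 0.95957565·162700/1387 = 112.56161.
Var(Ŷ) = 34311² · 112.56161 = 1.3251256 × 10^11.
SE(Ŷ) = √(1.3251256 × 10^11) = 364020.

364020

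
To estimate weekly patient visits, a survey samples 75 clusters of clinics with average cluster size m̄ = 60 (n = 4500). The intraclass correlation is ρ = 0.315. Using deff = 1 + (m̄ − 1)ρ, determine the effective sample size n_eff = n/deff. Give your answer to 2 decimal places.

deff = 1 + (60 − 1)·0.315 = 1 + 18.585 = 19.585.
n_eff = 4500 / 19.585 = 229.77.

229.77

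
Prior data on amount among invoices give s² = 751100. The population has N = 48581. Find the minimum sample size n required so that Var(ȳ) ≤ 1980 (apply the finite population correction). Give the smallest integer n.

Without fpc, n₀ = s²/D = 751100/1980 = 379.3434.
With fpc, (1 − n/N)·s²/n ≤ D requires n ≥ n₀/(1 + n₀/N) = 379.3434/(1 + 379.3434/48581) = 376.4043.
Rounding up, n = 377.

377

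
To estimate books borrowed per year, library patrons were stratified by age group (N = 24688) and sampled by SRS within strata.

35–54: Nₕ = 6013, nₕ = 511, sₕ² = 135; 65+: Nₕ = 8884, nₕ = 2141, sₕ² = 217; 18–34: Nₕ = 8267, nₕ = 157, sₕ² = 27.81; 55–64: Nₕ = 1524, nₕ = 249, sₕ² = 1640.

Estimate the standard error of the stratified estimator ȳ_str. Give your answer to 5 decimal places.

0.25453

Var(ȳ_str) = Σₕ Wₕ²(1 − fₕ)sₕ²/nₕ with Wₕ = Nₕ/N, N = 24688.
35–54: Wₕ = 0.24355962; term = 0.24355962²·(1 − 0.08498254)·135/511 = 0.014340122.
65+: Wₕ = 0.35985094; term = 0.35985094²·(1 − 0.24099505)·217/2141 = 0.0099616885.
18–34: Wₕ = 0.33485904; term = 0.33485904²·(1 − 0.01899117)·27.81/157 = 0.019484906.
55–64: Wₕ = 0.06173040; term = 0.06173040²·(1 − 0.16338583)·1640/249 = 0.020997512.
Sum = 0.064784229.
SE = √(0.064784229) = 0.25453.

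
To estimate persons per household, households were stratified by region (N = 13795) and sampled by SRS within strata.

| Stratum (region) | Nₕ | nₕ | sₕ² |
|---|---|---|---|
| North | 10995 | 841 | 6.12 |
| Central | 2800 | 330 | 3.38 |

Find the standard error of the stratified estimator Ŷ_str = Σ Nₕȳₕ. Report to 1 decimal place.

939.8

Var(Ŷ_str) = Σₕ Nₕ²(1 − fₕ)sₕ²/nₕ.
North: 10995²·(1 − 841/10995)·6.12/841 = 812433.49.
Central: 2800²·(1 − 330/2800)·3.38/330 = 70836.606.
Sum = 883270.1.
SE = √(883270.1) = 939.8.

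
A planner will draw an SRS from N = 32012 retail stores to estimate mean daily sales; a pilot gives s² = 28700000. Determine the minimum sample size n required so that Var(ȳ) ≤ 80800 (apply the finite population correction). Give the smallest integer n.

Without fpc, n₀ = s²/D = 28700000/80800 = 355.1980.
With fpc, (1 − n/N)·s²/n ≤ D requires n ≥ n₀/(1 + n₀/N) = 355.1980/(1 + 355.1980/32012) = 351.3001.
Rounding up, n = 352.

352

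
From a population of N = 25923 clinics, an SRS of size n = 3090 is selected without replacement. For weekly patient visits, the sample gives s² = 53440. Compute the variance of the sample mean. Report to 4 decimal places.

15.2330

Under SRS without replacement, Var(ȳ) = (1 − f)·s²/n with f = n/N = 3090/25923 = 0.11919917.
Var(ȳ) = (1 − 0.11919917)·53440/3090 = 0.88080083·17.294498 = 15.233009.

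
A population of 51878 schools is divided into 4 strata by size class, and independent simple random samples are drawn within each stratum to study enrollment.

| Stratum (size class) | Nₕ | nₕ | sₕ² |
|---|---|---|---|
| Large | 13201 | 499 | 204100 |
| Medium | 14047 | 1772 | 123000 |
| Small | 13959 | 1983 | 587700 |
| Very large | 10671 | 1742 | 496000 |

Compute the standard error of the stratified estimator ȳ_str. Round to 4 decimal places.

7.6433

Var(ȳ_str) = Σₕ Wₕ²(1 − fₕ)sₕ²/nₕ with Wₕ = Nₕ/N, N = 51878.
Large: Wₕ = 0.25446239; term = 0.25446239²·(1 − 0.03780017)·204100/499 = 25.483258.
Medium: Wₕ = 0.27076988; term = 0.27076988²·(1 − 0.12614793)·123000/1772 = 4.4471321.
Small: Wₕ = 0.26907360; term = 0.26907360²·(1 − 0.14205889)·587700/1983 = 18.409103.
Very large: Wₕ = 0.20569413; term = 0.20569413²·(1 − 0.16324618)·496000/1742 = 10.080336.
Sum = 58.419829.
SE = √(58.419829) = 7.6433.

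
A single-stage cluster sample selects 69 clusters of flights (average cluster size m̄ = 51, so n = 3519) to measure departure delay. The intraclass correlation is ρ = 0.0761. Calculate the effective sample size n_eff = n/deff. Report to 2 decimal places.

732.36

deff = 1 + (51 − 1)·0.0761 = 1 + 3.805 = 4.805.
n_eff = 3519 / 4.805 = 732.36.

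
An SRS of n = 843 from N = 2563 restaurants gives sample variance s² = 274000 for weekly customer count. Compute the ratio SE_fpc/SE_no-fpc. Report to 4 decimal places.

f = n/N = 843/2563 = 0.32891143.
SE_no-fpc = √(s²/n) = 18.028579; SE_fpc = √((1−f)s²/n) = 14.769011.
Ratio = √(1−f) = 0.81919996.

0.8192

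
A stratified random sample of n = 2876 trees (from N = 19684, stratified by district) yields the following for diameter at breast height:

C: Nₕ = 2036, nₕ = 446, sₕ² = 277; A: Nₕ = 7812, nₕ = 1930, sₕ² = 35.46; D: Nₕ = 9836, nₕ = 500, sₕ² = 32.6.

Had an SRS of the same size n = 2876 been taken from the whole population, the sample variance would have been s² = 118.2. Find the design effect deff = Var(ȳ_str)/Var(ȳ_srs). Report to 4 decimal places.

Var(ȳ_str) = Σ Wₕ²(1−fₕ)sₕ²/nₕ with Wₕ = Nₕ/19684:
  C: (2036/19684)²·(1−446/2036)·277/446 = 0.0051891126
  A: (7812/19684)²·(1−1930/7812)·35.46/1930 = 0.0021789234
  D: (9836/19684)²·(1−500/9836)·32.6/500 = 0.015452553
  → Var(ȳ_str) = 0.022820589.
Var(ȳ_srs) = (1 − 2876/19684)·118.2/2876 = 0.035093871.
deff = 0.022820589 / 0.035093871 = 0.6503.

0.6503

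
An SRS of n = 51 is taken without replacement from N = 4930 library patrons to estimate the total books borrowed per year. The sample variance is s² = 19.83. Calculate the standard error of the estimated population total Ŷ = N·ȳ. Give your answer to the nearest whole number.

Var(Ŷ) = N²·Var(ȳ) = N²·(1 − n/N)·s²/n.
f = 51/4930 = 0.01034483; Var(ȳ) = 0.98965517·19.83/51 = 0.38480122.
Var(Ŷ) = 4930² · 0.38480122 = 9.3525552 × 10^6.
SE(Ŷ) = √(9.3525552 × 10^6) = 3058.

3058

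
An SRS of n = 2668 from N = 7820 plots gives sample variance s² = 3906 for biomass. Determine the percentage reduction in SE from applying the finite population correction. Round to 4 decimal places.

18.8321

f = n/N = 2668/7820 = 0.34117647.
SE_no-fpc = √(s²/n) = 1.2099661; SE_fpc = √((1−f)s²/n) = 0.98210463.
Ratio = √(1−f) = 0.81167945. Reduction = 100·(1 − 0.81167945) = 18.8321%.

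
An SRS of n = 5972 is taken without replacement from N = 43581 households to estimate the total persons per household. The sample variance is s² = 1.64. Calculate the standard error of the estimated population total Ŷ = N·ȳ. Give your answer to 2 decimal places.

670.90

Var(Ŷ) = N²·Var(ȳ) = N²·(1 − n/N)·s²/n.
f = 5972/43581 = 0.13703219; Var(ȳ) = 0.86296781·1.64/5972 = 2.3698379 × 10^-4.
Var(Ŷ) = 43581² · (2.3698379 × 10^-4) = 450104.16.
SE(Ŷ) = √(450104.16) = 670.90.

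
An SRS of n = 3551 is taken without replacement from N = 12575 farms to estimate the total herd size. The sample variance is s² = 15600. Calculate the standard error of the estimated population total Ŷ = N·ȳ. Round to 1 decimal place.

Var(Ŷ) = N²·Var(ȳ) = N²·(1 − n/N)·s²/n.
f = 3551/12575 = 0.28238569; Var(ȳ) = 0.71761431·15600/3551 = 3.152572.
Var(Ŷ) = 12575² · 3.152572 = 4.9851818 × 10^8.
SE(Ŷ) = √(4.9851818 × 10^8) = 22327.5.

22327.5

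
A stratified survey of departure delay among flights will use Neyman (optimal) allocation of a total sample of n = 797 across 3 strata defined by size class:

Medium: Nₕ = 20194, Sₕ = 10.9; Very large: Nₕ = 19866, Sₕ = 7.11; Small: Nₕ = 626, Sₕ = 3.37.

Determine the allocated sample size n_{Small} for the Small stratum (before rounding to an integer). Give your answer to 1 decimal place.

Neyman allocation: nₕ = n·NₕSₕ / Σⱼ NⱼSⱼ.
Σ NⱼSⱼ = 20194·10.9 + 19866·7.11 + 626·3.37 = 363471.48.
n_{Small} = 797·626·3.37 / 363471.48 = 4.6.

4.6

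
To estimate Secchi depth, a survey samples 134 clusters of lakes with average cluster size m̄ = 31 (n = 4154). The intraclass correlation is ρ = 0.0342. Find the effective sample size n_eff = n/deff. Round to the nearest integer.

2050

deff = 1 + (31 − 1)·0.0342 = 1 + 1.026 = 2.026.
n_eff = 4154 / 2.026 = 2050.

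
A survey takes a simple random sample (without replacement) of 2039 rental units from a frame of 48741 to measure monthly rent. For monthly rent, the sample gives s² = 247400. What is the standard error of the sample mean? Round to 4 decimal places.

Under SRS without replacement, Var(ȳ) = (1 − f)·s²/n with f = n/N = 2039/48741 = 0.04183336.
Var(ȳ) = (1 − 0.04183336)·247400/2039 = 0.95816664·121.33399 = 116.25818.
SE(ȳ) = √(116.25818) = 10.7823.

10.7823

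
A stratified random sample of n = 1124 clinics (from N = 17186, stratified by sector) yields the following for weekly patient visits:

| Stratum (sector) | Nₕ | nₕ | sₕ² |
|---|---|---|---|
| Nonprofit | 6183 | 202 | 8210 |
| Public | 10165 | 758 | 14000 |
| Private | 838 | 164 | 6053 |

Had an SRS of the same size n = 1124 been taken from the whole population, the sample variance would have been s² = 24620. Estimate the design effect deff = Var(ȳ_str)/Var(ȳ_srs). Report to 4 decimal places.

0.5441

Var(ȳ_str) = Σ Wₕ²(1−fₕ)sₕ²/nₕ with Wₕ = Nₕ/17186:
  Nonprofit: (6183/17186)²·(1−202/6183)·8210/202 = 5.0887981
  Public: (10165/17186)²·(1−758/10165)·14000/758 = 5.9795395
  Private: (838/17186)²·(1−164/838)·6053/164 = 0.070579914
  → Var(ȳ_str) = 11.138918.
Var(ȳ_srs) = (1 − 1124/17186)·24620/1124 = 20.471353.
deff = 11.138918 / 20.471353 = 0.5441.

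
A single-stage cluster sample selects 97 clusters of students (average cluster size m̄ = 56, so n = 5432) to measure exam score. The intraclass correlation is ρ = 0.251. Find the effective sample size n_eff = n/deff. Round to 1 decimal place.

366.9

deff = 1 + (56 − 1)·0.251 = 1 + 13.805 = 14.805.
n_eff = 5432 / 14.805 = 366.9.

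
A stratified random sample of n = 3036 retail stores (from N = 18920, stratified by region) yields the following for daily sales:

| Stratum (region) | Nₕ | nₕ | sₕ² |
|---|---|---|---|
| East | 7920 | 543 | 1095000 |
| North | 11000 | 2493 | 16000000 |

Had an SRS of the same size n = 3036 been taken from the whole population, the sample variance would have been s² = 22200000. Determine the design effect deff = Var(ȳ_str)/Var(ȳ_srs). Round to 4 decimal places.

Var(ȳ_str) = Σ Wₕ²(1−fₕ)sₕ²/nₕ with Wₕ = Nₕ/18920:
  East: (7920/18920)²·(1−543/7920)·1095000/543 = 329.13722
  North: (11000/18920)²·(1−2493/11000)·16000000/2493 = 1677.7396
  → Var(ȳ_str) = 2006.8768.
Var(ȳ_srs) = (1 − 3036/18920)·22200000/3036 = 6138.8914.
deff = 2006.8768 / 6138.8914 = 0.3269.

0.3269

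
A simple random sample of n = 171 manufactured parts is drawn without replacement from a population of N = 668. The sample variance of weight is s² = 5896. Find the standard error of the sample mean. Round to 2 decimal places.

5.06

Under SRS without replacement, Var(ȳ) = (1 − f)·s²/n with f = n/N = 171/668 = 0.25598802.
Var(ȳ) = (1 − 0.25598802)·5896/171 = 0.74401198·34.479532 = 25.653185.
SE(ȳ) = √(25.653185) = 5.06.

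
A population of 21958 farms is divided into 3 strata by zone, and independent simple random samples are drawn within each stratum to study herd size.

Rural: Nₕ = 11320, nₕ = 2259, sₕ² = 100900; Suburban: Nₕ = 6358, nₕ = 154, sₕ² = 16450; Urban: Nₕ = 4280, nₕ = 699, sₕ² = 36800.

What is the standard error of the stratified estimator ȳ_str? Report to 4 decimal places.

4.4625

Var(ȳ_str) = Σₕ Wₕ²(1 − fₕ)sₕ²/nₕ with Wₕ = Nₕ/N, N = 21958.
Rural: Wₕ = 0.51552965; term = 0.51552965²·(1 − 0.19955830)·100900/2259 = 9.5019323.
Suburban: Wₕ = 0.28955278; term = 0.28955278²·(1 − 0.02422145)·16450/154 = 8.7388027.
Urban: Wₕ = 0.19491757; term = 0.19491757²·(1 − 0.16331776)·36800/699 = 1.6735287.
Sum = 19.914264.
SE = √(19.914264) = 4.4625.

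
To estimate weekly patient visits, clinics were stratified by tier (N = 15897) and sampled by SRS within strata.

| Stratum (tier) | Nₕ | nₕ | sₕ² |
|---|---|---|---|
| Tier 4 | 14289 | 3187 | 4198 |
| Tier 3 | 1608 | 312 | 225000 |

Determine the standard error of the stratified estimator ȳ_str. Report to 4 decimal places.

Var(ȳ_str) = Σₕ Wₕ²(1 − fₕ)sₕ²/nₕ with Wₕ = Nₕ/N, N = 15897.
Tier 4: Wₕ = 0.89884884; term = 0.89884884²·(1 − 0.22303870)·4198/3187 = 0.82686209.
Tier 3: Wₕ = 0.10115116; term = 0.10115116²·(1 − 0.19402985)·225000/312 = 5.9468724.
Sum = 6.7737345.
SE = √(6.7737345) = 2.6026.

2.6026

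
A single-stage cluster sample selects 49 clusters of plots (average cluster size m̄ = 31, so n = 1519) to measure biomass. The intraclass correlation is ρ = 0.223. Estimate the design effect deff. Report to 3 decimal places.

7.690

deff = 1 + (31 − 1)·0.223 = 1 + 6.69 = 7.69.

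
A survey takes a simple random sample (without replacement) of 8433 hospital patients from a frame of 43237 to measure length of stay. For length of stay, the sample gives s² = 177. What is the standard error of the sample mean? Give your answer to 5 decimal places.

Under SRS without replacement, Var(ȳ) = (1 − f)·s²/n with f = n/N = 8433/43237 = 0.19504128.
Var(ȳ) = (1 − 0.19504128)·177/8433 = 0.80495872·0.020988972 = 0.016895256.
SE(ȳ) = √(0.016895256) = 0.12998.

0.12998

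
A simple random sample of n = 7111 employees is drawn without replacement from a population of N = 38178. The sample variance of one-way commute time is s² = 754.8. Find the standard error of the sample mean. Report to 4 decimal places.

0.2939

Under SRS without replacement, Var(ȳ) = (1 − f)·s²/n with f = n/N = 7111/38178 = 0.18625910.
Var(ȳ) = (1 − 0.18625910)·754.8/7111 = 0.81374090·0.10614541 = 0.08637486.
SE(ȳ) = √(0.08637486) = 0.2939.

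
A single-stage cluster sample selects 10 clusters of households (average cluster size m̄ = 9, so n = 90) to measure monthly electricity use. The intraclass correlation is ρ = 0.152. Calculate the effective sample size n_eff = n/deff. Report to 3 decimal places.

deff = 1 + (9 − 1)·0.152 = 1 + 1.216 = 2.216.
n_eff = 90 / 2.216 = 40.614.

40.614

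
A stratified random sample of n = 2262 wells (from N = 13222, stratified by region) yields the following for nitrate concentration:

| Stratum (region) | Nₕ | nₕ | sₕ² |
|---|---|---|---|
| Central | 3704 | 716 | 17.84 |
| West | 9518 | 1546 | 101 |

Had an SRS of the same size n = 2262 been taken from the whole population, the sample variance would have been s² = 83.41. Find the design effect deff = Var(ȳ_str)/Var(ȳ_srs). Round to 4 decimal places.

0.9793

Var(ȳ_str) = Σ Wₕ²(1−fₕ)sₕ²/nₕ with Wₕ = Nₕ/13222:
  Central: (3704/13222)²·(1−716/3704)·17.84/716 = 0.00157739
  West: (9518/13222)²·(1−1546/9518)·101/1546 = 0.02835506
  → Var(ȳ_str) = 0.02993245.
Var(ȳ_srs) = (1 − 2262/13222)·83.41/2262 = 0.030566022.
deff = 0.02993245 / 0.030566022 = 0.9793.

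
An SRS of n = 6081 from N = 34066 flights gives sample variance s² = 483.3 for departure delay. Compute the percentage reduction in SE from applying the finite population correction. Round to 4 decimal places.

f = n/N = 6081/34066 = 0.17850643.
SE_no-fpc = √(s²/n) = 0.28191676; SE_fpc = √((1−f)s²/n) = 0.25551887.
Ratio = √(1−f) = 0.90636283. Reduction = 100·(1 − 0.90636283) = 9.3637%.

9.3637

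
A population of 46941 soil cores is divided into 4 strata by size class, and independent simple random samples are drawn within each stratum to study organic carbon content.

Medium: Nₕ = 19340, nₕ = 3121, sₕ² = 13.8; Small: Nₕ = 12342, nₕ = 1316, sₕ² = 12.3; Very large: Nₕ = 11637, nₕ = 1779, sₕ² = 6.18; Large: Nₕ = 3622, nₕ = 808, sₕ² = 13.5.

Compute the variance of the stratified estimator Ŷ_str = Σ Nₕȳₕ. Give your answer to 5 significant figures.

3.2277 × 10^6

Var(Ŷ_str) = Σₕ Nₕ²(1 − fₕ)sₕ²/nₕ.
Medium: 19340²·(1 − 3121/19340)·13.8/3121 = 1.3869661 × 10^6.
Small: 12342²·(1 − 1316/12342)·12.3/1316 = 1.2718994 × 10^6.
Very large: 11637²·(1 − 1779/11637)·6.18/1779 = 398512.89.
Large: 3622²·(1 − 808/3622)·13.5/808 = 170292.27.
Sum = 3.2276707 × 10^6.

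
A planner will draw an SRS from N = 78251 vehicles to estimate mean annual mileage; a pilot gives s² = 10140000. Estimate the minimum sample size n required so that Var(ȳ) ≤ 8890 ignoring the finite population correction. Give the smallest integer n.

1141

Without fpc, n₀ = s²/D = 10140000/8890 = 1140.6074.
Rounding up, n = 1141.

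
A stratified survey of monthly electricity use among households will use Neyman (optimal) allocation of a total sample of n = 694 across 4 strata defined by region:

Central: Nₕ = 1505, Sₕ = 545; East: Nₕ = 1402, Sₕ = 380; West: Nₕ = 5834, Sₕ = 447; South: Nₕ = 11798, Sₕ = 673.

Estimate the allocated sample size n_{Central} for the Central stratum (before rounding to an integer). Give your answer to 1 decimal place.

Neyman allocation: nₕ = n·NₕSₕ / Σⱼ NⱼSⱼ.
Σ NⱼSⱼ = 1505·545 + 1402·380 + 5834·447 + 11798·673 = 1.1900837 × 10^7.
n_{Central} = 694·1505·545 / (1.1900837 × 10^7) = 47.8.

47.8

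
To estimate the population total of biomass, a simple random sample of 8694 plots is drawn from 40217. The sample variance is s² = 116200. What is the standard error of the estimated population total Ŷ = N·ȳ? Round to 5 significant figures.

Var(Ŷ) = N²·Var(ȳ) = N²·(1 − n/N)·s²/n.
f = 8694/40217 = 0.21617724; Var(ȳ) = 0.78382276·116200/8694 = 10.476214.
Var(Ŷ) = 40217² · 10.476214 = 1.6944303 × 10^10.
SE(Ŷ) = √(1.6944303 × 10^10) = 130170.

130170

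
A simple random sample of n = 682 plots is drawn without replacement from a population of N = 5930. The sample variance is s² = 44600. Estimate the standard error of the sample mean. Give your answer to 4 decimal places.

7.6075

Under SRS without replacement, Var(ȳ) = (1 − f)·s²/n with f = n/N = 682/5930 = 0.11500843.
Var(ȳ) = (1 − 0.11500843)·44600/682 = 0.88499157·65.395894 = 57.874815.
SE(ȳ) = √(57.874815) = 7.6075.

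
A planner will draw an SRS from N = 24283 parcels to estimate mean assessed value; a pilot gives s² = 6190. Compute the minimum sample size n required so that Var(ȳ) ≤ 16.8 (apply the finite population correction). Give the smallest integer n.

Without fpc, n₀ = s²/D = 6190/16.8 = 368.4524.
With fpc, (1 − n/N)·s²/n ≤ D requires n ≥ n₀/(1 + n₀/N) = 368.4524/(1 + 368.4524/24283) = 362.9453.
Rounding up, n = 363.

363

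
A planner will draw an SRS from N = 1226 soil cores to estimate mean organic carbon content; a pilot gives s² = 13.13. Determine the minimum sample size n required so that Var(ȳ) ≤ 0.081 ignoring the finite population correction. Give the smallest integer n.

Without fpc, n₀ = s²/D = 13.13/0.081 = 162.0988.
Rounding up, n = 163.

163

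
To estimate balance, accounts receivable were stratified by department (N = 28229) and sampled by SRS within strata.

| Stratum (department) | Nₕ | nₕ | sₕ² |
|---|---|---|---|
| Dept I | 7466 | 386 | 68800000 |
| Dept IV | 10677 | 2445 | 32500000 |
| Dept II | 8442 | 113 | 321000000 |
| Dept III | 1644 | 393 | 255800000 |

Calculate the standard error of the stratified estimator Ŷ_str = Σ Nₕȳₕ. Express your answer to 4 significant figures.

Var(Ŷ_str) = Σₕ Nₕ²(1 − fₕ)sₕ²/nₕ.
Dept I: 7466²·(1 − 386/7466)·68800000/386 = 9.4215504 × 10^12.
Dept IV: 10677²·(1 − 2445/10677)·32500000/2445 = 1.1683127 × 10^12.
Dept II: 8442²·(1 − 113/8442)·321000000/113 = 1.9973989 × 10^14.
Dept III: 1644²·(1 − 393/1644)·255800000/393 = 1.3386502 × 10^12.
Sum = 2.116684 × 10^14.
SE = √(2.116684 × 10^14) = 1.455 × 10^7.

1.455 × 10^7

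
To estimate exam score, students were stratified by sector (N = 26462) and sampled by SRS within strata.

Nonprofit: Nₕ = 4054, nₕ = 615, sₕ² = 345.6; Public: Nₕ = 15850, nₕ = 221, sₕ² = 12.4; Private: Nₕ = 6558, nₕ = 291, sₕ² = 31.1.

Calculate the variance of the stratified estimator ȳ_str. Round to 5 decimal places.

0.03731

Var(ȳ_str) = Σₕ Wₕ²(1 − fₕ)sₕ²/nₕ with Wₕ = Nₕ/N, N = 26462.
Nonprofit: Wₕ = 0.15320082; term = 0.15320082²·(1 − 0.15170202)·345.6/615 = 0.011188432.
Public: Wₕ = 0.59897211; term = 0.59897211²·(1 − 0.01394322)·12.4/221 = 0.01984927.
Private: Wₕ = 0.24782707; term = 0.24782707²·(1 − 0.04437328)·31.1/291 = 0.0062726806.
Sum = 0.037310383.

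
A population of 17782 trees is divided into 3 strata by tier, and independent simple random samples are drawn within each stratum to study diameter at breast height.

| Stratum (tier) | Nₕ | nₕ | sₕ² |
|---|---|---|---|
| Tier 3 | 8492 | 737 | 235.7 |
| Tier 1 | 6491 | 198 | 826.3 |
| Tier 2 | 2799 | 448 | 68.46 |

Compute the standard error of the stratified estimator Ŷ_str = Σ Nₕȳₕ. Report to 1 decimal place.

13875.7

Var(Ŷ_str) = Σₕ Nₕ²(1 − fₕ)sₕ²/nₕ.
Tier 3: 8492²·(1 − 737/8492)·235.7/737 = 2.1061237 × 10^7.
Tier 1: 6491²·(1 − 198/6491)·826.3/198 = 1.7046762 × 10^8.
Tier 2: 2799²·(1 − 448/2799)·68.46/448 = 1.0055749 × 10^6.
Sum = 1.9253443 × 10^8.
SE = √(1.9253443 × 10^8) = 13875.7.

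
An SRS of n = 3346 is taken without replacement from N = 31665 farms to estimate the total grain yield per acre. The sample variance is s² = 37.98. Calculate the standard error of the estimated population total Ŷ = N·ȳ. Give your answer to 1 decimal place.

3190.4

Var(Ŷ) = N²·Var(ȳ) = N²·(1 − n/N)·s²/n.
f = 3346/31665 = 0.10566872; Var(ȳ) = 0.89433128·37.98/3346 = 0.010151435.
Var(Ŷ) = 31665² · 0.010151435 = 1.0178562 × 10^7.
SE(Ŷ) = √(1.0178562 × 10^7) = 3190.4.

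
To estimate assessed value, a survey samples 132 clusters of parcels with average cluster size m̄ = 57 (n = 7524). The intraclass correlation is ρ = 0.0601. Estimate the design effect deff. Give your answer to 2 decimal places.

deff = 1 + (57 − 1)·0.0601 = 1 + 3.3656 = 4.3656.

4.37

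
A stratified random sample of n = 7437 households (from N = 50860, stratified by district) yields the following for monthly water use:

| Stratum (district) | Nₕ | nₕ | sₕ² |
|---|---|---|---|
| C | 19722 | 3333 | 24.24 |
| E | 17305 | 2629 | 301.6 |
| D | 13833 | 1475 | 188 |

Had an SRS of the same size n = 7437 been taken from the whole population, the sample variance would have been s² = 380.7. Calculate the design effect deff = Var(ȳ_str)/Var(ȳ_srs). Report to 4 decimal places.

Var(ȳ_str) = Σ Wₕ²(1−fₕ)sₕ²/nₕ with Wₕ = Nₕ/50860:
  C: (19722/50860)²·(1−3333/19722)·24.24/3333 = 9.0875748 × 10^-4
  E: (17305/50860)²·(1−2629/17305)·301.6/2629 = 0.011263344
  D: (13833/50860)²·(1−1475/13833)·188/1475 = 0.0084232111
  → Var(ȳ_str) = 0.020595313.
Var(ȳ_srs) = (1 − 7437/50860)·380.7/7437 = 0.043704742.
deff = 0.020595313 / 0.043704742 = 0.4712.

0.4712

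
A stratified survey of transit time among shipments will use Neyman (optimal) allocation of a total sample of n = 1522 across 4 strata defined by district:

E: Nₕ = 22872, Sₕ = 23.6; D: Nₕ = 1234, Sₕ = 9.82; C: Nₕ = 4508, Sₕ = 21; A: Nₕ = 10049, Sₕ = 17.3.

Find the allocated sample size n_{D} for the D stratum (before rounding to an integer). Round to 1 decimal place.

Neyman allocation: nₕ = n·NₕSₕ / Σⱼ NⱼSⱼ.
Σ NⱼSⱼ = 22872·23.6 + 1234·9.82 + 4508·21 + 10049·17.3 = 820412.78.
n_{D} = 1522·1234·9.82 / 820412.78 = 22.5.

22.5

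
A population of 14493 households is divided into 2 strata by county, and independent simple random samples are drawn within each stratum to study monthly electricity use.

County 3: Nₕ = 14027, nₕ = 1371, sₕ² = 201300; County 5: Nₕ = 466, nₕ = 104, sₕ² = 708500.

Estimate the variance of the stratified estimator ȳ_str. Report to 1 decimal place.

Var(ȳ_str) = Σₕ Wₕ²(1 − fₕ)sₕ²/nₕ with Wₕ = Nₕ/N, N = 14493.
County 3: Wₕ = 0.96784655; term = 0.96784655²·(1 − 0.09774007)·201300/1371 = 124.09406.
County 5: Wₕ = 0.03215345; term = 0.03215345²·(1 − 0.22317597)·708500/104 = 5.471223.
Sum = 129.56528.

129.6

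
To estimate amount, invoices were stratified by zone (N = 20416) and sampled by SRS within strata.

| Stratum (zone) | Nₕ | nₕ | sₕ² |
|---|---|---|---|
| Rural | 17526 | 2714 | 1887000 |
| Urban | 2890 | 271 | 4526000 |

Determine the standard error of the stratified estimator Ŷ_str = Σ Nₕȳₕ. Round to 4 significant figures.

Var(Ŷ_str) = Σₕ Nₕ²(1 − fₕ)sₕ²/nₕ.
Rural: 17526²·(1 − 2714/17526)·1887000/2714 = 1.8049225 × 10^11.
Urban: 2890²·(1 − 271/2890)·4526000/271 = 1.2640918 × 10^11.
Sum = 3.0690143 × 10^11.
SE = √(3.0690143 × 10^11) = 554000.

554000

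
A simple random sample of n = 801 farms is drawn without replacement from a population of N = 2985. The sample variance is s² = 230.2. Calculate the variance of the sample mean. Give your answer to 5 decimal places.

0.21027

Under SRS without replacement, Var(ȳ) = (1 − f)·s²/n with f = n/N = 801/2985 = 0.26834171.
Var(ȳ) = (1 − 0.26834171)·230.2/801 = 0.73165829·0.28739076 = 0.21027183.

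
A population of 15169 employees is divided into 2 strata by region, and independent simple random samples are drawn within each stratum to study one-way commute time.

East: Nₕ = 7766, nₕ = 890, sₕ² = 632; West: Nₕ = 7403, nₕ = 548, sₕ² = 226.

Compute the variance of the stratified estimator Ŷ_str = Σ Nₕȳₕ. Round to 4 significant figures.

5.885 × 10^7

Var(Ŷ_str) = Σₕ Nₕ²(1 − fₕ)sₕ²/nₕ.
East: 7766²·(1 − 890/7766)·632/890 = 3.7919301 × 10^7.
West: 7403²·(1 − 548/7403)·226/548 = 2.092874 × 10^7.
Sum = 5.8848041 × 10^7.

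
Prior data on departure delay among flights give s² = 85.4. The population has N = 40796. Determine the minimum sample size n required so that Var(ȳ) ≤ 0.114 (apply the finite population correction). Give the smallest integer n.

Without fpc, n₀ = s²/D = 85.4/0.114 = 749.1228.
With fpc, (1 − n/N)·s²/n ≤ D requires n ≥ n₀/(1 + n₀/N) = 749.1228/(1 + 749.1228/40796) = 735.6150.
Rounding up, n = 736.

736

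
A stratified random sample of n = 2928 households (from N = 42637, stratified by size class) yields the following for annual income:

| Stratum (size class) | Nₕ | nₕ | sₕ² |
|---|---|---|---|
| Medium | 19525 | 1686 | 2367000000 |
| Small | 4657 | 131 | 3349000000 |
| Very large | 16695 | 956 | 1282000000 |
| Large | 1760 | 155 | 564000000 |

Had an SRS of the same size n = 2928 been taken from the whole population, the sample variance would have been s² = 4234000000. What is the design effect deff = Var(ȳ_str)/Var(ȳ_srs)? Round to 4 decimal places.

Var(ȳ_str) = Σ Wₕ²(1−fₕ)sₕ²/nₕ with Wₕ = Nₕ/42637:
  Medium: (19525/42637)²·(1−1686/19525)·2367000000/1686 = 268985.55
  Small: (4657/42637)²·(1−131/4657)·3349000000/131 = 296408.98
  Very large: (16695/42637)²·(1−956/16695)·1282000000/956 = 193829.74
  Large: (1760/42637)²·(1−155/1760)·564000000/155 = 5654.0785
  → Var(ȳ_str) = 764878.35.
Var(ȳ_srs) = (1 − 2928/42637)·4234000000/2928 = 1.3467348 × 10^6.
deff = 764878.35 / (1.3467348 × 10^6) = 0.5680.

0.5680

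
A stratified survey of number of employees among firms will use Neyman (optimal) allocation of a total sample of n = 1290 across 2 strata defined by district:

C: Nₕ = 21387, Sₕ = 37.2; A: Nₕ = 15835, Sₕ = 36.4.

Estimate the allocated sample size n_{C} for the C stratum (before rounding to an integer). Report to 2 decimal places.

Neyman allocation: nₕ = n·NₕSₕ / Σⱼ NⱼSⱼ.
Σ NⱼSⱼ = 21387·37.2 + 15835·36.4 = 1.3719904 × 10^6.
n_{C} = 1290·21387·37.2 / (1.3719904 × 10^6) = 748.05.

748.05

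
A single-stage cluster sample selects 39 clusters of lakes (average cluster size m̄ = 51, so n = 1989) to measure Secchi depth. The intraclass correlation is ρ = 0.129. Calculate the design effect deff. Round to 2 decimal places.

deff = 1 + (51 − 1)·0.129 = 1 + 6.45 = 7.45.

7.45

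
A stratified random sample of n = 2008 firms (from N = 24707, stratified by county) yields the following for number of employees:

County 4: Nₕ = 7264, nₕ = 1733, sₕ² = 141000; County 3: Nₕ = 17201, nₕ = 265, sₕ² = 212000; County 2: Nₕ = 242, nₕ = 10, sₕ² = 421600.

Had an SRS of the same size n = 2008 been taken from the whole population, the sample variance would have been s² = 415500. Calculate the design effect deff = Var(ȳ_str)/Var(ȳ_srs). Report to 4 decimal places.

2.0568

Var(ȳ_str) = Σ Wₕ²(1−fₕ)sₕ²/nₕ with Wₕ = Nₕ/24707:
  County 4: (7264/24707)²·(1−1733/7264)·141000/1733 = 5.3550066
  County 3: (17201/24707)²·(1−265/17201)·212000/265 = 381.78116
  County 2: (242/24707)²·(1−10/242)·421600/10 = 3.8776082
  → Var(ȳ_str) = 391.01377.
Var(ȳ_srs) = (1 − 2008/24707)·415500/2008 = 190.10521.
deff = 391.01377 / 190.10521 = 2.0568.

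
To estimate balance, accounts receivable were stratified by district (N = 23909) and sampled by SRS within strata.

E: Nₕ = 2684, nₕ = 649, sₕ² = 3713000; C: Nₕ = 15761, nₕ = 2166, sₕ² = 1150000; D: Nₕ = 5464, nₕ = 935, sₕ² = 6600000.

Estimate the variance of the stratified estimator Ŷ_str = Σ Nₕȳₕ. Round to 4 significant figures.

Var(Ŷ_str) = Σₕ Nₕ²(1 − fₕ)sₕ²/nₕ.
E: 2684²·(1 − 649/2684)·3713000/649 = 3.1248356 × 10^10.
C: 15761²·(1 − 2166/15761)·1150000/2166 = 1.1376335 × 10^11.
D: 5464²·(1 − 935/5464)·6600000/935 = 1.7468087 × 10^11.
Sum = 3.1969258 × 10^11.

3.197 × 10^11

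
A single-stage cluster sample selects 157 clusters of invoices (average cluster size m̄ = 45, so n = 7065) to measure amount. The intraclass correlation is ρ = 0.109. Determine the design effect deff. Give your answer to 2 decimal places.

5.80

deff = 1 + (45 − 1)·0.109 = 1 + 4.796 = 5.796.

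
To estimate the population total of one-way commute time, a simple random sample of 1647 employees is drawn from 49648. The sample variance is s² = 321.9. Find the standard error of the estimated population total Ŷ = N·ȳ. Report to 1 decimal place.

21581.9

Var(Ŷ) = N²·Var(ȳ) = N²·(1 − n/N)·s²/n.
f = 1647/49648 = 0.03317354; Var(ȳ) = 0.96682646·321.9/1647 = 0.18896262.
Var(Ŷ) = 49648² · 0.18896262 = 4.6577848 × 10^8.
SE(Ŷ) = √(4.6577848 × 10^8) = 21581.9.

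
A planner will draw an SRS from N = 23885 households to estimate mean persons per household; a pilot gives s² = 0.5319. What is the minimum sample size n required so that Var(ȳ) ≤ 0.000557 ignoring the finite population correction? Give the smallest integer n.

Without fpc, n₀ = s²/D = 0.5319/0.000557 = 954.9372.
Rounding up, n = 955.

955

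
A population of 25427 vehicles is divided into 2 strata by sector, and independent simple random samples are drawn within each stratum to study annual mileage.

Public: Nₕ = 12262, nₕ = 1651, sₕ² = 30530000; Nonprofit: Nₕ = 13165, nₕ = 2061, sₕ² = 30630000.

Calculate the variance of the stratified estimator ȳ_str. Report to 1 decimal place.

Var(ȳ_str) = Σₕ Wₕ²(1 − fₕ)sₕ²/nₕ with Wₕ = Nₕ/N, N = 25427.
Public: Wₕ = 0.48224328; term = 0.48224328²·(1 − 0.13464361)·30530000/1651 = 3721.4065.
Nonprofit: Wₕ = 0.51775672; term = 0.51775672²·(1 − 0.15655146)·30630000/2061 = 3360.3079.
Sum = 7081.7144.

7081.7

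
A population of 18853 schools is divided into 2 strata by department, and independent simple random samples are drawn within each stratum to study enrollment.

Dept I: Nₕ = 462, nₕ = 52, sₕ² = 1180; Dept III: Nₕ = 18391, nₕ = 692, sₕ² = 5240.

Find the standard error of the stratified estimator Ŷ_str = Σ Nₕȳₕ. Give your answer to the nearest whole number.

Var(Ŷ_str) = Σₕ Nₕ²(1 − fₕ)sₕ²/nₕ.
Dept I: 462²·(1 − 52/462)·1180/52 = 4.2983769 × 10^6.
Dept III: 18391²·(1 − 692/18391)·5240/692 = 2.4647863 × 10^9.
Sum = 2.4690847 × 10^9.
SE = √(2.4690847 × 10^9) = 49690.

49690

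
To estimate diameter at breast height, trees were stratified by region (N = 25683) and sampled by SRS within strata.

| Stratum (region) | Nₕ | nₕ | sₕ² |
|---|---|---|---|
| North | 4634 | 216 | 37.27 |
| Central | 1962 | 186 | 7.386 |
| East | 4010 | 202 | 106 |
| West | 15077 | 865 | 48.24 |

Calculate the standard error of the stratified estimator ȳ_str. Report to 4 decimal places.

Var(ȳ_str) = Σₕ Wₕ²(1 − fₕ)sₕ²/nₕ with Wₕ = Nₕ/N, N = 25683.
North: Wₕ = 0.18043064; term = 0.18043064²·(1 − 0.04661200)·37.27/216 = 0.0053554489.
Central: Wₕ = 0.07639294; term = 0.07639294²·(1 − 0.09480122)·7.386/186 = 2.0977166 × 10^-4.
East: Wₕ = 0.15613441; term = 0.15613441²·(1 − 0.05037406)·106/202 = 0.012147987.
West: Wₕ = 0.58704201; term = 0.58704201²·(1 − 0.05737216)·48.24/865 = 0.018116313.
Sum = 0.035829521.
SE = √(0.035829521) = 0.1893.

0.1893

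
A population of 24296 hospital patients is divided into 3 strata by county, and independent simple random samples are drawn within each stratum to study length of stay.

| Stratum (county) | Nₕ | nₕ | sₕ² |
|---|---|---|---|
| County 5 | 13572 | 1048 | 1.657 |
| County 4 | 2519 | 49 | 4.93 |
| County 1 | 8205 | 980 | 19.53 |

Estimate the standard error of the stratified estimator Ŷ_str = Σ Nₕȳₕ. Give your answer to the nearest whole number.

Var(Ŷ_str) = Σₕ Nₕ²(1 − fₕ)sₕ²/nₕ.
County 5: 13572²·(1 − 1048/13572)·1.657/1048 = 268749.79.
County 4: 2519²·(1 − 49/2519)·4.93/49 = 626002.34.
County 1: 8205²·(1 − 980/8205)·19.53/980 = 1.1813881 × 10^6.
Sum = 2.0761402 × 10^6.
SE = √(2.0761402 × 10^6) = 1441.

1441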